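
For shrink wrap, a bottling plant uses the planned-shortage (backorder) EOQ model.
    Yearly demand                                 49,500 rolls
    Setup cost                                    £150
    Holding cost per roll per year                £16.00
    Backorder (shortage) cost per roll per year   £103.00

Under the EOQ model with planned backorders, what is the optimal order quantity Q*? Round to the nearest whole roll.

1,036 rolls

Q* = √(2DS/H) · √((H + b)/b)
   = √(2 × 49,500 × 150 / 16) · √((16 + 103) / 103)
   = 963.392 × 1.0749 ≈ 1,035.52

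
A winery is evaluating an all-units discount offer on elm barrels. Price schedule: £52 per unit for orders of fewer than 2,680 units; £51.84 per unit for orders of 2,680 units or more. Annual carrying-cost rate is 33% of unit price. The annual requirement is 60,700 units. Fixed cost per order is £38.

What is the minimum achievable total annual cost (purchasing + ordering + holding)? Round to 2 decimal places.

£3,165,297.33

H₁ = 33%×£52 = £17.1600;  H₂ = 33%×£51.84 = £17.1072
EOQ₁ = √(2×60,700×38/17.1600) = 518.49  (< 2,680, feasible at tier 1)
EOQ₂ = √(2×60,700×38/17.1072) = 519.29  (< 2,680 → use Q = 2,680 at tier-2 price)
TC(tier 1 (EOQ₁), Q≈518.5) = £3,165,297.33
TC(tier 2, Q≈2,680.0) = £3,170,472.32
Minimum at tier 1 (EOQ₁): £3,165,297.33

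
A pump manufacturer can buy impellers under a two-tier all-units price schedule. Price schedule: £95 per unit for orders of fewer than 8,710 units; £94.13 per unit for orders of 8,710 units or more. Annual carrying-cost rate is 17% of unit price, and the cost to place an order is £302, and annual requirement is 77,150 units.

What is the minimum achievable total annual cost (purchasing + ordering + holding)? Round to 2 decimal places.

H₁ = 17%×£95 = £16.1500;  H₂ = 17%×£94.13 = £16.0021
EOQ₁ = √(2×77,150×302/16.1500) = 1,698.64  (< 8,710, feasible at tier 1)
EOQ₂ = √(2×77,150×302/16.0021) = 1,706.47  (< 8,710 → use Q = 8,710 at tier-2 price)
TC(tier 1 (EOQ₁), Q≈1,698.6) = £7,356,682.96
TC(tier 2, Q≈8,710.0) = £7,334,493.65
Minimum at tier 2: £7,334,493.65

£7,334,493.65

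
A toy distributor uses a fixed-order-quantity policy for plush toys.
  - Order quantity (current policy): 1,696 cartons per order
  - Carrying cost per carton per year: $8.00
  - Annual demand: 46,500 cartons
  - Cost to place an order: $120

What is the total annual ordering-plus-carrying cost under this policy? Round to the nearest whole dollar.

Orders/yr = 46,500/1,696 = 27.417; ordering cost = 27.417 × $120 = $3,290.09
Average inventory = 1,696/2 = 848; holding cost = 848 × $8 = $6,784.00
Total = $3,290.09 + $6,784.00 = $10,074.09

$10,074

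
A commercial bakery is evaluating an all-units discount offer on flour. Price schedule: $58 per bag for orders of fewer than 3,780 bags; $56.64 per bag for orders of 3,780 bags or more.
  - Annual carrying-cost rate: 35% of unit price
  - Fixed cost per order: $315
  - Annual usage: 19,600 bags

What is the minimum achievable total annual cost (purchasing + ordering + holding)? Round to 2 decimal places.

$1,149,244.69

H₁ = 35%×$58 = $20.3000;  H₂ = 35%×$56.64 = $19.8240
EOQ₁ = √(2×19,600×315/20.3000) = 779.92  (< 3,780, feasible at tier 1)
EOQ₂ = √(2×19,600×315/19.8240) = 789.23  (< 3,780 → use Q = 3,780 at tier-2 price)
TC(tier 1 (EOQ₁), Q≈779.9) = $1,152,632.38
TC(tier 2, Q≈3,780.0) = $1,149,244.69
Minimum at tier 2: $1,149,244.69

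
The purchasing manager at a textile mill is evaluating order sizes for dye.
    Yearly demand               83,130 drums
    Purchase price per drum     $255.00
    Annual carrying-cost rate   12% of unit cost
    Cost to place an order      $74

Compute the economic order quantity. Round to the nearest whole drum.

Carrying cost H = $255 × 12% = $30.6000/drum/yr
EOQ = √(2DS/H) = √(2 × 83,130 × 74 / 30.6)
    = √(402,066.67) ≈ 634.09

634 drums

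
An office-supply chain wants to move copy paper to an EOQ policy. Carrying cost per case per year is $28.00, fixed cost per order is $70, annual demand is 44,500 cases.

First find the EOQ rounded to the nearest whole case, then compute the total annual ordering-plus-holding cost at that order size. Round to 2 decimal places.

EOQ = √(2DS/H) = √(2 × 44,500 × 70 / 28)
    = √(222,500.00) ≈ 471.70 → Q = 472 cases
Ordering: D/Q × S = 44,500/472 × $70 = $6,599.58
Holding:  Q/2 × H = 472/2 × $28 = $6,608.00
Total = $6,599.58 + $6,608.00 = $13,207.58

$13,207.58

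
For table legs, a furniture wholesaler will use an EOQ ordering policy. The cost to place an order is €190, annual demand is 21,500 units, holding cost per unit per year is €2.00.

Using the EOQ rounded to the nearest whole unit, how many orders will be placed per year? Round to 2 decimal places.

Q* = √(2·D·S / H) = √(2·21,500·190 / 2) = √4,085,000.0 ≈ 2,021.14 → Q = 2,021
Orders per year = D/Q = 21,500 / 2,021 = 10.638

10.64 orders per year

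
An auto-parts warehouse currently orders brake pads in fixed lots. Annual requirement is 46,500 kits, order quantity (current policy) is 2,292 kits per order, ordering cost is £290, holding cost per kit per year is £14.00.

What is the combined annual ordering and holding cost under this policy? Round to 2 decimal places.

£21,927.51

Annual ordering cost = (D/Q)·S = (46,500/2,292) × 290 = £5,883.51
Annual holding cost  = (Q/2)·H = (2,292/2) × 14 = £16,044.00
Total = £5,883.51 + £16,044.00 = £21,927.51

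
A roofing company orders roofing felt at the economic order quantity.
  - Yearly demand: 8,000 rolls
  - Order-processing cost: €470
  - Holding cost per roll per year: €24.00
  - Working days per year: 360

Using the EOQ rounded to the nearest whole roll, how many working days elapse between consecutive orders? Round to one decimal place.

25.2 days

EOQ = √(2DS/H) = √(2 × 8,000 × 470 / 24)
    = √(313,333.33) ≈ 559.76 → Q = 560 rolls
Cycle time = (working days × Q)/D = (360 × 560) / 8,000 = 25.200 days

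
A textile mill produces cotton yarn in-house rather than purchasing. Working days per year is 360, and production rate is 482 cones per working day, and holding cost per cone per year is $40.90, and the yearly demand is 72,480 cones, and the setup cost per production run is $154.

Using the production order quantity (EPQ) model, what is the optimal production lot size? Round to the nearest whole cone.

Daily demand d = 72,480/360 = 201.333; p = 482; 1 − d/p = 0.58230
EPQ = √(2DS / (H(1 − d/p)))
    = √(2 × 72,480 × 154 / (40.9 × 0.58230)) ≈ 968.17

968 cones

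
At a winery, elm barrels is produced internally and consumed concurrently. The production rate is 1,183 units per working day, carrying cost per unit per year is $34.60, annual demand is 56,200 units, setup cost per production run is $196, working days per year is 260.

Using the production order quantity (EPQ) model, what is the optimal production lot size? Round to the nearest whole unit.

883 units

d = 56,200/260 = 216.1538 units/day;  effective holding cost H(1 − d/p) = 34.6·(1 − 216.1538/1183) = 28.27800
Q* = √(2DS / H_eff) = √(2·56,200·196 / 28.27800) ≈ 882.65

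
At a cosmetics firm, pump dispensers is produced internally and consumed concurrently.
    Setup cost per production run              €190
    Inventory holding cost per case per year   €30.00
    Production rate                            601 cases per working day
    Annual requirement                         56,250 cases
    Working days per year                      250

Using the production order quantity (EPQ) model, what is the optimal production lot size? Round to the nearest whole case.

Daily demand d = 56,250/250 = 225.000; p = 601; 1 − d/p = 0.62562
EPQ = √(2DS / (H(1 − d/p)))
    = √(2 × 56,250 × 190 / (30 × 0.62562)) ≈ 1,067.18

1,067 cases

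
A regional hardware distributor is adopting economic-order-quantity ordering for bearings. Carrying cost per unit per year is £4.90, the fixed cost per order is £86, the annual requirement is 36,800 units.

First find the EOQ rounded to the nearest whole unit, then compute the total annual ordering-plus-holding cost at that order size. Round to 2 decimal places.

Optimal lot size Q* = (2 × 36,800 × £86 / £4.9)^½ ≈ 1,136.55 → Q = 1,137 units
Ordering: D/Q × S = 36,800/1,137 × £86 = £2,783.47
Holding:  Q/2 × H = 1,137/2 × £4.9 = £2,785.65
Total = £2,783.47 + £2,785.65 = £5,569.12

£5,569.12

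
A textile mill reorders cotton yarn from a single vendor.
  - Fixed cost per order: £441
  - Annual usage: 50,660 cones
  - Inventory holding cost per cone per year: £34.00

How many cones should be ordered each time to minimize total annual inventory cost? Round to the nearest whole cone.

EOQ = √(2DS/H) = √(2 × 50,660 × 441 / 34)
    = √(1,314,180.00) ≈ 1,146.38

1,146 cones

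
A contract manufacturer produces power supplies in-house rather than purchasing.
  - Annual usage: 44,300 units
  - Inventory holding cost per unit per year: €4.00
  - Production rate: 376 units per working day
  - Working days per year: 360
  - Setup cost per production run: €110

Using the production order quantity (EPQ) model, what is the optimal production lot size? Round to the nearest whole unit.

1,903 units

Daily demand d = 44,300/360 = 123.056; p = 376; 1 − d/p = 0.67272
EPQ = √(2DS / (H(1 − d/p)))
    = √(2 × 44,300 × 110 / (4 × 0.67272)) ≈ 1,903.11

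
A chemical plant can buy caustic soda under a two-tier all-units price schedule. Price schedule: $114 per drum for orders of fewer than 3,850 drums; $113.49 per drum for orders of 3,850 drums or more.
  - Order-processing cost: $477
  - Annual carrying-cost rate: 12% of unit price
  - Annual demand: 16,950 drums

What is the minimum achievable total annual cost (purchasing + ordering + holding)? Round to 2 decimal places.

$1,947,173.12

H₁ = 12%×$114 = $13.6800;  H₂ = 12%×$113.49 = $13.6188
EOQ₁ = √(2×16,950×477/13.6800) = 1,087.22  (< 3,850, feasible at tier 1)
EOQ₂ = √(2×16,950×477/13.6188) = 1,089.66  (< 3,850 → use Q = 3,850 at tier-2 price)
TC(tier 1 (EOQ₁), Q≈1,087.2) = $1,947,173.12
TC(tier 2, Q≈3,850.0) = $1,951,971.73
Minimum at tier 1 (EOQ₁): $1,947,173.12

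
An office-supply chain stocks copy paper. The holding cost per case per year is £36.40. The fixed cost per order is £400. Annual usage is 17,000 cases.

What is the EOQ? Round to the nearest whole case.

Q* = √(2·D·S / H) = √(2·17,000·400 / 36.4) = √373,626.4 ≈ 611.25

611 cases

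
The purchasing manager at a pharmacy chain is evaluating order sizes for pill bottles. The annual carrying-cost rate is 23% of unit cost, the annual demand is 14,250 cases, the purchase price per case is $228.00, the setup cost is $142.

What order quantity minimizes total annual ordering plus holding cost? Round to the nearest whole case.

H = i·C = 0.23 × $228 = $52.4400 per case-year
EOQ = √(2DS/H) = √(2 × 14,250 × 142 / 52.44)
    = √(77,173.91) ≈ 277.80

278 cases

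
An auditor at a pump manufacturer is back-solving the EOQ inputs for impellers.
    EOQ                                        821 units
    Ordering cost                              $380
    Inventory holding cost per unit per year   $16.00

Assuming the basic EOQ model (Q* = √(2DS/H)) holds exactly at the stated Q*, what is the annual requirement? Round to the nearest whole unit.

EOQ relation: Q² = 2DS/H, so rearrange for the unknown.
D = Q²H / (2S) = 821² × 16 / (2 × 380) = 14,190.34

14,190 units per year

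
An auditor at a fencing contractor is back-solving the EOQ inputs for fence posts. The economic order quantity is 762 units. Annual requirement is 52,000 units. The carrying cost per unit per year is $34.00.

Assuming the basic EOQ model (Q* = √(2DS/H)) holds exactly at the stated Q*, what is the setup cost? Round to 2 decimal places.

Since Q* = (2DS/H)^½, squaring gives Q*²·H = 2DS.
S = Q²H / (2D) = 762² × 34 / (2 × 52,000) = 189.8259

$189.83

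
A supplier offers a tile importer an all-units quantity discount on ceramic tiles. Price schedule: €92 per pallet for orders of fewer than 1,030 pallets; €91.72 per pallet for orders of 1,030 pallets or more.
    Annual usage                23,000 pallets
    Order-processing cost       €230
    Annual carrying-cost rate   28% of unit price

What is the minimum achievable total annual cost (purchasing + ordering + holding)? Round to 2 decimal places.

€2,127,921.95

H₁ = 28%×€92 = €25.7600;  H₂ = 28%×€91.72 = €25.6816
EOQ₁ = √(2×23,000×230/25.7600) = 640.87  (< 1,030, feasible at tier 1)
EOQ₂ = √(2×23,000×230/25.6816) = 641.85  (< 1,030 → use Q = 1,030 at tier-2 price)
TC(tier 1 (EOQ₁), Q≈640.9) = €2,132,508.81
TC(tier 2, Q≈1,030.0) = €2,127,921.95
Minimum at tier 2: €2,127,921.95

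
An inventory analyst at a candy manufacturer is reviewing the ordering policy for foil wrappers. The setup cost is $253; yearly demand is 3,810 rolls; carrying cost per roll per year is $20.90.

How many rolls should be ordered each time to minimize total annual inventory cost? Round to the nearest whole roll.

Optimal lot size Q* = (2 × 3,810 × $253 / $20.9)^½ ≈ 303.71

304 rolls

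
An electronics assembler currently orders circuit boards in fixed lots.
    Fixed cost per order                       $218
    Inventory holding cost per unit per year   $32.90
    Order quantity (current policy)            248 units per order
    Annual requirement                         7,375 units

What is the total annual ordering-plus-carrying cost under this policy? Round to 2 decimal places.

$10,562.46

Orders/yr = 7,375/248 = 29.738; ordering cost = 29.738 × $218 = $6,482.86
Average inventory = 248/2 = 124; holding cost = 124 × $32.9 = $4,079.60
Total = $6,482.86 + $4,079.60 = $10,562.46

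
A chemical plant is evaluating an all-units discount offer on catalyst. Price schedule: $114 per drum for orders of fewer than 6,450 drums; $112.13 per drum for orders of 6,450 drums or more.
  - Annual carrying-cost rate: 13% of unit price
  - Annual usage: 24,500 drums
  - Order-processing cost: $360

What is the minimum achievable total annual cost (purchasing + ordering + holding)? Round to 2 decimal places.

$2,795,562.94

H₁ = 13%×$114 = $14.8200;  H₂ = 13%×$112.13 = $14.5769
EOQ₁ = √(2×24,500×360/14.8200) = 1,091.00  (< 6,450, feasible at tier 1)
EOQ₂ = √(2×24,500×360/14.5769) = 1,100.06  (< 6,450 → use Q = 6,450 at tier-2 price)
TC(tier 1 (EOQ₁), Q≈1,091.0) = $2,809,168.64
TC(tier 2, Q≈6,450.0) = $2,795,562.94
Minimum at tier 2: $2,795,562.94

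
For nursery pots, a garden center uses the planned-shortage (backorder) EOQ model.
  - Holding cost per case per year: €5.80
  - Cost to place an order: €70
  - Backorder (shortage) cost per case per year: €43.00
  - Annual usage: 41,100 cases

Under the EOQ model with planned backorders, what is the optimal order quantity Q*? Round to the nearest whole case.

1,061 cases

Basic EOQ = √(2·41,100·70/5.8) = 996.027
Backorder adjustment √((H+b)/b) = √((5.8+43)/43) = 1.0653
Q* = 996.027 × 1.0653 ≈ 1,061.08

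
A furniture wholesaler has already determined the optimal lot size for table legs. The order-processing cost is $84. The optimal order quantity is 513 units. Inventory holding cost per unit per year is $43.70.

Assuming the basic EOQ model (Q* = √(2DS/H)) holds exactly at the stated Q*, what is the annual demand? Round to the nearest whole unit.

68,455 units per year

From Q* = √(2DS/H) ⇒ Q*² = 2DS/H.
D = Q²H / (2S) = 513² × 43.7 / (2 × 84) = 68,455.27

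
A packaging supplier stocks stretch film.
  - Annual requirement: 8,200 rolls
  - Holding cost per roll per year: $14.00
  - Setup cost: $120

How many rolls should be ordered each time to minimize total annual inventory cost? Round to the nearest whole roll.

375 rolls

Q* = √(2·D·S / H) = √(2·8,200·120 / 14) = √140,571.4 ≈ 374.93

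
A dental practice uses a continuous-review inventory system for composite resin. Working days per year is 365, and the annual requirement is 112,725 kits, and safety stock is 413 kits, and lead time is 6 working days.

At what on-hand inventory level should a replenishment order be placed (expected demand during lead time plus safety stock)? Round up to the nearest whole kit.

Daily demand d = 112,725 / 365 = 308.836 kits/day
Demand during lead time = 308.836 × 6 = 1,853.01
Reorder point = 1,853.01 + 413 = 2,266.01 → round up

2,267 kits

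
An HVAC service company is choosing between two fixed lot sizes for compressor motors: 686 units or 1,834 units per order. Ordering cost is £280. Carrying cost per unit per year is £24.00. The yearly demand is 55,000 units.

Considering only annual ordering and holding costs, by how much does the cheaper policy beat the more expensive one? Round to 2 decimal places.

Annual cost at Q: ordering D·S/Q plus holding Q·H/2.
TC(686) = (55,000/686)×280 + (686/2)×24 = £30,680.98
TC(1,834) = (55,000/1,834)×280 + (1,834/2)×24 = £30,404.95
Lots of 1,834 are cheaper by £276.03.

£276.03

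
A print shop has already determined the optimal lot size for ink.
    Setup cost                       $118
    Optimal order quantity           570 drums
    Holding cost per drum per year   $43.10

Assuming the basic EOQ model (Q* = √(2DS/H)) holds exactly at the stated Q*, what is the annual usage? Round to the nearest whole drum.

From Q* = √(2DS/H) ⇒ Q*² = 2DS/H.
D = Q²H / (2S) = 570² × 43.1 / (2 × 118) = 59,335.55

59,336 drums per year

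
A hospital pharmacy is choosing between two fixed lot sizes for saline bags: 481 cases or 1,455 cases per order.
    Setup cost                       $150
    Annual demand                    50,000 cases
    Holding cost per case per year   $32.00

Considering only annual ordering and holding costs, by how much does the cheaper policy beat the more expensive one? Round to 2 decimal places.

$5,146.12

Annual cost at Q: ordering D·S/Q plus holding Q·H/2.
TC(481) = (50,000/481)×150 + (481/2)×32 = $23,288.52
TC(1,455) = (50,000/1,455)×150 + (1,455/2)×32 = $28,434.64
|ΔTC| = |$23,288.52 − $28,434.64| = $5,146.12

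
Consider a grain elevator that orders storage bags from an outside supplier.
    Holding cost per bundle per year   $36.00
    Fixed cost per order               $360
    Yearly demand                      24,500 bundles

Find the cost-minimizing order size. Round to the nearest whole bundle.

700 bundles

EOQ = √(2DS/H) = √(2 × 24,500 × 360 / 36)
    = √(490,000.00) ≈ 700.00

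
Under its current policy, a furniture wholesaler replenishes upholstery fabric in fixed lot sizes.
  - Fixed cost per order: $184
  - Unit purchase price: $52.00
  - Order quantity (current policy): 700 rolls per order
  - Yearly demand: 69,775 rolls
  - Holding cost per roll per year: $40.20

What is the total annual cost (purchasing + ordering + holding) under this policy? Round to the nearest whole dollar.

Ordering: D/Q × S = 69,775/700 × $184 = $18,340.86
Holding:  Q/2 × H = 700/2 × $40.2 = $14,070.00
Purchase cost = D·C = 69,775 × 52 = $3,628,300.00
Total = $18,340.86 + $14,070.00 + $3,628,300.00 = $3,660,710.86

$3,660,711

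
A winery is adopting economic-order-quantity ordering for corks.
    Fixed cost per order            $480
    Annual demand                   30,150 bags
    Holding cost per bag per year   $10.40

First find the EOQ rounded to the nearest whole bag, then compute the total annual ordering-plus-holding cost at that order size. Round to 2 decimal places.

Q* = √(2·D·S / H) = √(2·30,150·480 / 10.4) = √2,783,076.9 ≈ 1,668.26 → Q = 1,668 bags
Ordering: D/Q × S = 30,150/1,668 × $480 = $8,676.26
Holding:  Q/2 × H = 1,668/2 × $10.4 = $8,673.60
Total = $8,676.26 + $8,673.60 = $17,349.86

$17,349.86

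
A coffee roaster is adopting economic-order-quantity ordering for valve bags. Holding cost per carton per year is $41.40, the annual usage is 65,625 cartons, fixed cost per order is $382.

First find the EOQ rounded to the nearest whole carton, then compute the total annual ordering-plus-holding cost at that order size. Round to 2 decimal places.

$45,559.77

Optimal lot size Q* = (2 × 65,625 × $382 / $41.4)^½ ≈ 1,100.48 → Q = 1,100 cartons
Orders/yr = 65,625/1,100 = 59.659; ordering cost = 59.659 × $382 = $22,789.77
Average inventory = 1,100/2 = 550; holding cost = 550 × $41.4 = $22,770.00
Total = $22,789.77 + $22,770.00 = $45,559.77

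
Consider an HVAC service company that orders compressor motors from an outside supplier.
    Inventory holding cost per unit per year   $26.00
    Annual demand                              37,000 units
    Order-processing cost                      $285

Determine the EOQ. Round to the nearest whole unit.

2DS/H = 2·37,000·285/26 = 811,153.85
EOQ = √811,153.85 ≈ 900.64

901 units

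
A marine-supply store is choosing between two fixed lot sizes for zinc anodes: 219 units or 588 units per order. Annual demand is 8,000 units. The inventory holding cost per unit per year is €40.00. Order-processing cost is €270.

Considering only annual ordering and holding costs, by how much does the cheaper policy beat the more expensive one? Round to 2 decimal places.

TC(Q) = (D/Q)S + (Q/2)H
TC(219) = (8,000/219)×270 + (219/2)×40 = €14,243.01
TC(588) = (8,000/588)×270 + (588/2)×40 = €15,433.47
Cheaper: Q = 219.  Difference = €1,190.46

€1,190.46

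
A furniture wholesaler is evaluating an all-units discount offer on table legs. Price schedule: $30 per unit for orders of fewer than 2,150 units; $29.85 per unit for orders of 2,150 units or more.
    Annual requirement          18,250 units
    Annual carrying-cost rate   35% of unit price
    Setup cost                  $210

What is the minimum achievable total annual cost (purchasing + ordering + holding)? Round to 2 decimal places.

$556,471.20

H₁ = 35%×$30 = $10.5000;  H₂ = 35%×$29.85 = $10.4475
EOQ₁ = √(2×18,250×210/10.5000) = 854.40  (< 2,150, feasible at tier 1)
EOQ₂ = √(2×18,250×210/10.4475) = 856.54  (< 2,150 → use Q = 2,150 at tier-2 price)
TC(tier 1 (EOQ₁), Q≈854.4) = $556,471.20
TC(tier 2, Q≈2,150.0) = $557,776.12
Minimum at tier 1 (EOQ₁): $556,471.20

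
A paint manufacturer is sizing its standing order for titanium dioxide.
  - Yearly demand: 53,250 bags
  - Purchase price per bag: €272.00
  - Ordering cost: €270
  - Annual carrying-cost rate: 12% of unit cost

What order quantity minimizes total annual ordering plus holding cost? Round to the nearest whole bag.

H = i·C = 0.12 × €272 = €32.6400 per bag-year
Q* = √(2·D·S / H) = √(2·53,250·270 / 32.64) = √880,974.3 ≈ 938.60

939 bags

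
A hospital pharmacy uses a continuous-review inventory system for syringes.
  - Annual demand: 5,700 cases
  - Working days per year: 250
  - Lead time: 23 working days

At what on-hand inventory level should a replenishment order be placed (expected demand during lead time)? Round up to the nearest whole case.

525 cases

Daily demand d = 5,700 / 250 = 22.800 cases/day
Demand during lead time = 22.800 × 23 = 524.40
Reorder point = 524.40 → round up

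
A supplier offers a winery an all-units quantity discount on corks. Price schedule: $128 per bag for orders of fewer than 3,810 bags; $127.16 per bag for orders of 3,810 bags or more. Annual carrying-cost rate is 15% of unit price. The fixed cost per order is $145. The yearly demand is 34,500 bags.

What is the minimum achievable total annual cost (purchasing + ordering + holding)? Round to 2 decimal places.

$4,424,668.96

H₁ = 15%×$128 = $19.2000;  H₂ = 15%×$127.16 = $19.0740
EOQ₁ = √(2×34,500×145/19.2000) = 721.87  (< 3,810, feasible at tier 1)
EOQ₂ = √(2×34,500×145/19.0740) = 724.25  (< 3,810 → use Q = 3,810 at tier-2 price)
TC(tier 1 (EOQ₁), Q≈721.9) = $4,429,859.87
TC(tier 2, Q≈3,810.0) = $4,424,668.96
Minimum at tier 2: $4,424,668.96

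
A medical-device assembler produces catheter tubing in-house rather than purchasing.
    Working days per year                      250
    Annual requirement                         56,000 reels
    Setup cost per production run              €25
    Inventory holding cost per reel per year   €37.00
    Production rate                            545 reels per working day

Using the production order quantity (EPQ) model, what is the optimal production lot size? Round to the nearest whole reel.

Daily demand d = 56,000/250 = 224.000; p = 545; 1 − d/p = 0.58899
EPQ = √(2DS / (H(1 − d/p)))
    = √(2 × 56,000 × 25 / (37 × 0.58899)) ≈ 358.45

358 reels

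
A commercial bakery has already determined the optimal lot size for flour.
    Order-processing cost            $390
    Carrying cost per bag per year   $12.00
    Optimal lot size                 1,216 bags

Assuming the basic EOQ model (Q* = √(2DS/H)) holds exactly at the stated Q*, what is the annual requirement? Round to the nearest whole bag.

EOQ relation: Q² = 2DS/H, so rearrange for the unknown.
D = Q²H / (2S) = 1,216² × 12 / (2 × 390) = 22,748.55

22,749 bags per year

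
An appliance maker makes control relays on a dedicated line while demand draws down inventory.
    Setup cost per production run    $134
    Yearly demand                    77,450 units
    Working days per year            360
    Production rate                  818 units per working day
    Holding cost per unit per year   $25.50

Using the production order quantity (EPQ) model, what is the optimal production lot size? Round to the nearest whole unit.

1,051 units

d = 77,450/360 = 215.1389 units/day;  effective holding cost H(1 − d/p) = 25.5·(1 − 215.1389/818) = 18.79335
Q* = √(2DS / H_eff) = √(2·77,450·134 / 18.79335) ≈ 1,050.94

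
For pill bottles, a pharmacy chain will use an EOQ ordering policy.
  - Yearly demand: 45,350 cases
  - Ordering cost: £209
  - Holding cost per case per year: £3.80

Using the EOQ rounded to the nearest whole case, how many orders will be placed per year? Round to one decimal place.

20.3 orders per year

2DS/H = 2·45,350·209/3.8 = 4,988,500.00
EOQ = √4,988,500.00 ≈ 2,233.50 → Q = 2,233
N = D/Q = 45,350/2,233 ≈ 20.309 orders/yr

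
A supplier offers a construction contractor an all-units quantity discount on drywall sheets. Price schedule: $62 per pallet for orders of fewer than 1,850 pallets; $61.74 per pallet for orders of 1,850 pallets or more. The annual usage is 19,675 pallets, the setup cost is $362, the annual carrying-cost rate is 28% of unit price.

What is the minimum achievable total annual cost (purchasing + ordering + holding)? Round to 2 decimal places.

H₁ = 28%×$62 = $17.3600;  H₂ = 28%×$61.74 = $17.2872
EOQ₁ = √(2×19,675×362/17.3600) = 905.84  (< 1,850, feasible at tier 1)
EOQ₂ = √(2×19,675×362/17.2872) = 907.75  (< 1,850 → use Q = 1,850 at tier-2 price)
TC(tier 1 (EOQ₁), Q≈905.8) = $1,235,575.39
TC(tier 2, Q≈1,850.0) = $1,234,575.08
Minimum at tier 2: $1,234,575.08

$1,234,575.08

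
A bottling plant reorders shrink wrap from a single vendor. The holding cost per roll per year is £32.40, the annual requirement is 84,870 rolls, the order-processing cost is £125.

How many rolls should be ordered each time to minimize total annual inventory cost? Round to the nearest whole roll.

809 rolls

Q* = √(2·D·S / H) = √(2·84,870·125 / 32.4) = √654,861.1 ≈ 809.23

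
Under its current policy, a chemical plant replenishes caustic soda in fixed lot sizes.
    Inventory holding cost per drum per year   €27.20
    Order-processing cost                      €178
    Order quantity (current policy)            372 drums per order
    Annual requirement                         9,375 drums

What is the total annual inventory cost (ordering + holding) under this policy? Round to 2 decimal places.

€9,545.09

Orders/yr = 9,375/372 = 25.202; ordering cost = 25.202 × €178 = €4,485.89
Average inventory = 372/2 = 186; holding cost = 186 × €27.2 = €5,059.20
Total = €4,485.89 + €5,059.20 = €9,545.09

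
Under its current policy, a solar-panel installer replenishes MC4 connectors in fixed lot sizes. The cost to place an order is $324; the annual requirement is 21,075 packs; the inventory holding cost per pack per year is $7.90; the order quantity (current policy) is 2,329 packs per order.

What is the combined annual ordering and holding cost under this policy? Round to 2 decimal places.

Ordering: D/Q × S = 21,075/2,329 × $324 = $2,931.86
Holding:  Q/2 × H = 2,329/2 × $7.9 = $9,199.55
Total = $2,931.86 + $9,199.55 = $12,131.41

$12,131.41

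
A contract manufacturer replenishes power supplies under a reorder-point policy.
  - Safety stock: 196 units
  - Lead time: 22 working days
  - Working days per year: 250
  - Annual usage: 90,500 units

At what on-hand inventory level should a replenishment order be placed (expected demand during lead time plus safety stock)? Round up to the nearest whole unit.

8,160 units

Daily demand d = 90,500 / 250 = 362.000 units/day
Demand during lead time = 362.000 × 22 = 7,964.00
Reorder point = 7,964.00 + 196 = 8,160.00 → round up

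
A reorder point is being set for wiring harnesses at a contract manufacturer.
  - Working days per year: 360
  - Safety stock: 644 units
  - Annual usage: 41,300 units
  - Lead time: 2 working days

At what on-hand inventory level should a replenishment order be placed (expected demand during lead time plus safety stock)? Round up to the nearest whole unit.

874 units

Daily demand d = 41,300 / 360 = 114.722 units/day
Demand during lead time = 114.722 × 2 = 229.44
Reorder point = 229.44 + 644 = 873.44 → round up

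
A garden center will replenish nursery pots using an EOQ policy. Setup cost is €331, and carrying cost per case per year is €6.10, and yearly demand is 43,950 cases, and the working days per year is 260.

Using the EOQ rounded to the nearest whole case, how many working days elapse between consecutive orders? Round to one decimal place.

Q* = √(2·D·S / H) = √(2·43,950·331 / 6.1) = √4,769,655.7 ≈ 2,183.95 → Q = 2,184 cases
Cycle time = (working days × Q)/D = (260 × 2,184) / 43,950 = 12.920 days

12.9 days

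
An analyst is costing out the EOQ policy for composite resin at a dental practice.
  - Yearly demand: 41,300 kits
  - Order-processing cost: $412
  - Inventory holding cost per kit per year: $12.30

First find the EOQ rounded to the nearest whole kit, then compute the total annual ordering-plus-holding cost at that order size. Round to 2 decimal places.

EOQ = √(2DS/H) = √(2 × 41,300 × 412 / 12.3)
    = √(2,766,764.23) ≈ 1,663.36 → Q = 1,663 kits
Orders/yr = 41,300/1,663 = 24.835; ordering cost = 24.835 × $412 = $10,231.87
Average inventory = 1,663/2 = 831.5; holding cost = 831.5 × $12.3 = $10,227.45
Total = $10,231.87 + $10,227.45 = $20,459.32

$20,459.32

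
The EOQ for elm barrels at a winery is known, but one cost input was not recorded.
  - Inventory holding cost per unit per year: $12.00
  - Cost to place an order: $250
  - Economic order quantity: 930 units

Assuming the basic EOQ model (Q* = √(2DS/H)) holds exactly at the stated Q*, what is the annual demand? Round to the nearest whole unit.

From Q* = √(2DS/H) ⇒ Q*² = 2DS/H.
D = Q²H / (2S) = 930² × 12 / (2 × 250) = 20,757.60

20,758 units per year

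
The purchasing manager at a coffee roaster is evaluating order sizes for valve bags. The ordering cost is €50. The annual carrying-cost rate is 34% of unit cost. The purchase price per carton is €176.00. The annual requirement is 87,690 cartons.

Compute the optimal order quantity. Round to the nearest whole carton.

383 cartons

Holding cost per carton per year: H = 34% × €176 = €59.8400
EOQ = √(2DS/H) = √(2 × 87,690 × 50 / 59.84)
    = √(146,540.78) ≈ 382.81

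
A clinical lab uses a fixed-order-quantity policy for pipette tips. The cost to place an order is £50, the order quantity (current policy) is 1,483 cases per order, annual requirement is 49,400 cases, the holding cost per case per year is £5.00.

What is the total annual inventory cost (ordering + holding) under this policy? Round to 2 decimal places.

Ordering: D/Q × S = 49,400/1,483 × £50 = £1,665.54
Holding:  Q/2 × H = 1,483/2 × £5 = £3,707.50
Total = £1,665.54 + £3,707.50 = £5,373.04

£5,373.04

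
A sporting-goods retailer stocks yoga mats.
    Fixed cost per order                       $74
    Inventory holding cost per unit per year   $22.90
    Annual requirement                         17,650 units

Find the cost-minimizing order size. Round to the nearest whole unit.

338 units

Optimal lot size Q* = (2 × 17,650 × $74 / $22.9)^½ ≈ 337.74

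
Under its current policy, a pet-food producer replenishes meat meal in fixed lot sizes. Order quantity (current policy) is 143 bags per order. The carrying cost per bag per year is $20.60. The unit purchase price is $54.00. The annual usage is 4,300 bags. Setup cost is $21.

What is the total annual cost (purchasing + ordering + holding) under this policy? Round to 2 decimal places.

Ordering: D/Q × S = 4,300/143 × $21 = $631.47
Holding:  Q/2 × H = 143/2 × $20.6 = $1,472.90
Purchase cost = D·C = 4,300 × 54 = $232,200.00
Total = $631.47 + $1,472.90 + $232,200.00 = $234,304.37

$234,304.37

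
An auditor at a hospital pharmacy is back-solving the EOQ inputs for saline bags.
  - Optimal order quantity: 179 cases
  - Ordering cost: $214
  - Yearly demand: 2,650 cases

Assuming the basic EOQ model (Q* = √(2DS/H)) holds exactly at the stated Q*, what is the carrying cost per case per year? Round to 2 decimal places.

From Q* = √(2DS/H) ⇒ Q*² = 2DS/H.
H = 2DS / Q² = 2 × 2,650 × 214 / 179² = 35.3984

$35.40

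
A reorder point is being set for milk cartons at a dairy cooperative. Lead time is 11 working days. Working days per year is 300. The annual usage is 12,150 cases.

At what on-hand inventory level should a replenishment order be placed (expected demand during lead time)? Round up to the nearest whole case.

446 cases

Daily demand d = 12,150 / 300 = 40.500 cases/day
Demand during lead time = 40.500 × 11 = 445.50
Reorder point = 445.50 → round up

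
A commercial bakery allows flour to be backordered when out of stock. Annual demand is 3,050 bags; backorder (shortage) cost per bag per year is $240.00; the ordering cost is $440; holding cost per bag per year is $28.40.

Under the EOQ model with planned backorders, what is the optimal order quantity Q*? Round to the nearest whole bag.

325 bags

Basic EOQ = √(2·3,050·440/28.4) = 307.420
Backorder adjustment √((H+b)/b) = √((28.4+240)/240) = 1.0575
Q* = 307.420 × 1.0575 ≈ 325.10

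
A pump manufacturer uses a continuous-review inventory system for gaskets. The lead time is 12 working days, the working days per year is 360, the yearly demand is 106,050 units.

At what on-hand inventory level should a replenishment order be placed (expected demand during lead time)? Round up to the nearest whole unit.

3,535 units

Daily demand d = 106,050 / 360 = 294.583 units/day
Demand during lead time = 294.583 × 12 = 3,535.00
Reorder point = 3,535.00 → round up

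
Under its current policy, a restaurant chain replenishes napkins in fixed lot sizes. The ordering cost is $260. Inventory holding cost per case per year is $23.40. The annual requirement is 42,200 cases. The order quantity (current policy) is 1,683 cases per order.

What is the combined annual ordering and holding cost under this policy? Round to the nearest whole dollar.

$26,210

Annual ordering cost = (D/Q)·S = (42,200/1,683) × 260 = $6,519.31
Annual holding cost  = (Q/2)·H = (1,683/2) × 23.4 = $19,691.10
Total = $6,519.31 + $19,691.10 = $26,210.41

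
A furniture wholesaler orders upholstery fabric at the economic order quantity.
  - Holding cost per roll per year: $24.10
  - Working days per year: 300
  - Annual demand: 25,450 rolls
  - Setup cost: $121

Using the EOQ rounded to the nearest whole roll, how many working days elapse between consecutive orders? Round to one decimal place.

Q* = √(2·D·S / H) = √(2·25,450·121 / 24.1) = √255,556.0 ≈ 505.53 → Q = 506 rolls
T = Q/D × 300 days = 506/25,450 × 300 = 5.965 days

6.0 days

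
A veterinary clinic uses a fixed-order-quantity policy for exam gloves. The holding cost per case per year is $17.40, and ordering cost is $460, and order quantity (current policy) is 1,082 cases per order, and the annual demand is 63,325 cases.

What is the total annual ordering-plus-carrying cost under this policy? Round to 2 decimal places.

$36,335.30

Annual ordering cost = (D/Q)·S = (63,325/1,082) × 460 = $26,921.90
Annual holding cost  = (Q/2)·H = (1,082/2) × 17.4 = $9,413.40
Total = $26,921.90 + $9,413.40 = $36,335.30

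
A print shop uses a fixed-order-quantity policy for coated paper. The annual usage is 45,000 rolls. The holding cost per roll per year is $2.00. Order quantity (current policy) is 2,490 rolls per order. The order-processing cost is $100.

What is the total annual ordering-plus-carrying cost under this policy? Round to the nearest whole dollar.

Annual ordering cost = (D/Q)·S = (45,000/2,490) × 100 = $1,807.23
Annual holding cost  = (Q/2)·H = (2,490/2) × 2 = $2,490.00
Total = $1,807.23 + $2,490.00 = $4,297.23

$4,297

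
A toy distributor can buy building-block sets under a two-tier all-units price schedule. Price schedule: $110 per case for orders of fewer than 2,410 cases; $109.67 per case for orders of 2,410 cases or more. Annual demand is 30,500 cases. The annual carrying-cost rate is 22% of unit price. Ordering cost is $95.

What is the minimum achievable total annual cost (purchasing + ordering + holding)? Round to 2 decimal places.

H₁ = 22%×$110 = $24.2000;  H₂ = 22%×$109.67 = $24.1274
EOQ₁ = √(2×30,500×95/24.2000) = 489.35  (< 2,410, feasible at tier 1)
EOQ₂ = √(2×30,500×95/24.1274) = 490.09  (< 2,410 → use Q = 2,410 at tier-2 price)
TC(tier 1 (EOQ₁), Q≈489.3) = $3,366,842.25
TC(tier 2, Q≈2,410.0) = $3,375,210.80
Minimum at tier 1 (EOQ₁): $3,366,842.25

$3,366,842.25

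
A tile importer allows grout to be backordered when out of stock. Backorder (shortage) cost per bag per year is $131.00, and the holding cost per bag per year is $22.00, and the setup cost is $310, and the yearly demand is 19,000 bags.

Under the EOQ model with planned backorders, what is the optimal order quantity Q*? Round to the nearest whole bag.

791 bags

Q* = √(2DS/H) · √((H + b)/b)
   = √(2 × 19,000 × 310 / 22) · √((22 + 131) / 131)
   = 731.748 × 1.0807 ≈ 790.81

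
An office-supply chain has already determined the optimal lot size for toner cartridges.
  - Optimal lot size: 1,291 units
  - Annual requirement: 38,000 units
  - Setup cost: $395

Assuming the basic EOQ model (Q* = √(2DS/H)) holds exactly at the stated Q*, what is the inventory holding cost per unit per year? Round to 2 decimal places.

EOQ relation: Q² = 2DS/H, so rearrange for the unknown.
H = 2DS / Q² = 2 × 38,000 × 395 / 1,291² = 18.0118

$18.01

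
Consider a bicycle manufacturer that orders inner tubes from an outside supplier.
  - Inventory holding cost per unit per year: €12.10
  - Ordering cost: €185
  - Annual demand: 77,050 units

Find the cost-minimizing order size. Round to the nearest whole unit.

1,535 units

EOQ = √(2DS/H) = √(2 × 77,050 × 185 / 12.1)
    = √(2,356,074.38) ≈ 1,534.95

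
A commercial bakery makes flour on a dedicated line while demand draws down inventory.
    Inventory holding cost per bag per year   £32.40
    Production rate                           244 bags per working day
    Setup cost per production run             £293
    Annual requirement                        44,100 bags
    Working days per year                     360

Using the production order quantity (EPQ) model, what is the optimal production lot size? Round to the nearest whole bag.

d = 44,100/360 = 122.5000 bags/day;  effective holding cost H(1 − d/p) = 32.4·(1 − 122.5000/244) = 16.13361
Q* = √(2DS / H_eff) = √(2·44,100·293 / 16.13361) ≈ 1,265.62

1,266 bags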